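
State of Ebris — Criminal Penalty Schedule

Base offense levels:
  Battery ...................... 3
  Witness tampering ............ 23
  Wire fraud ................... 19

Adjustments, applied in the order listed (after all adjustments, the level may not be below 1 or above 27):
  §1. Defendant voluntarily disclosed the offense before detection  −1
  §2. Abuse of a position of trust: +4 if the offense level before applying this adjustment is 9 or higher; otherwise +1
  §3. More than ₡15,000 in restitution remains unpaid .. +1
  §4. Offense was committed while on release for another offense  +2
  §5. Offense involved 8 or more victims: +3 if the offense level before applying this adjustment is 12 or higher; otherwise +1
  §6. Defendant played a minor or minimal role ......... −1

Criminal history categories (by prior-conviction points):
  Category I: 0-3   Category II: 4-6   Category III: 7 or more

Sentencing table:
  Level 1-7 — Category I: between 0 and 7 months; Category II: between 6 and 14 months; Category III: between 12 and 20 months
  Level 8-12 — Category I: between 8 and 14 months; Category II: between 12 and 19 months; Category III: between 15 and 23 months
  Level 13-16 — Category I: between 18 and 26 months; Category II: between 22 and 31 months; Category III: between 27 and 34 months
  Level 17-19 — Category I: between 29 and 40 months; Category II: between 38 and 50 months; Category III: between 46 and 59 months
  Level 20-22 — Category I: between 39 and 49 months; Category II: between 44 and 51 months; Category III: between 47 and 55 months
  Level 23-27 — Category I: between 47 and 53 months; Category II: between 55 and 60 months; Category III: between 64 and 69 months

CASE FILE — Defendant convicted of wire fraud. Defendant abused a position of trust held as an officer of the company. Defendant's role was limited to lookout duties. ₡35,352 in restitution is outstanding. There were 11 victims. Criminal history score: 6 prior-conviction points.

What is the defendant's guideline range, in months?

55-60 months

Base offense level for wire fraud: 19.
§2 applies (level before this adjustment is 19 ≥ 9, so +4): 19 + 4 = 23.
§3 applies: 23 + 1 = 24.
§4 does not apply.
§5 applies (level before this adjustment is 24 ≥ 12, so +3): 24 + 3 = 27.
§6 applies: 27 − 1 = 26.
Final offense level: 26.
Criminal history: 6 prior points → Category II (4-6).
Level 26 falls in the 23-27 band.
Grid: Level 23-27 × Category II = 55-60 months.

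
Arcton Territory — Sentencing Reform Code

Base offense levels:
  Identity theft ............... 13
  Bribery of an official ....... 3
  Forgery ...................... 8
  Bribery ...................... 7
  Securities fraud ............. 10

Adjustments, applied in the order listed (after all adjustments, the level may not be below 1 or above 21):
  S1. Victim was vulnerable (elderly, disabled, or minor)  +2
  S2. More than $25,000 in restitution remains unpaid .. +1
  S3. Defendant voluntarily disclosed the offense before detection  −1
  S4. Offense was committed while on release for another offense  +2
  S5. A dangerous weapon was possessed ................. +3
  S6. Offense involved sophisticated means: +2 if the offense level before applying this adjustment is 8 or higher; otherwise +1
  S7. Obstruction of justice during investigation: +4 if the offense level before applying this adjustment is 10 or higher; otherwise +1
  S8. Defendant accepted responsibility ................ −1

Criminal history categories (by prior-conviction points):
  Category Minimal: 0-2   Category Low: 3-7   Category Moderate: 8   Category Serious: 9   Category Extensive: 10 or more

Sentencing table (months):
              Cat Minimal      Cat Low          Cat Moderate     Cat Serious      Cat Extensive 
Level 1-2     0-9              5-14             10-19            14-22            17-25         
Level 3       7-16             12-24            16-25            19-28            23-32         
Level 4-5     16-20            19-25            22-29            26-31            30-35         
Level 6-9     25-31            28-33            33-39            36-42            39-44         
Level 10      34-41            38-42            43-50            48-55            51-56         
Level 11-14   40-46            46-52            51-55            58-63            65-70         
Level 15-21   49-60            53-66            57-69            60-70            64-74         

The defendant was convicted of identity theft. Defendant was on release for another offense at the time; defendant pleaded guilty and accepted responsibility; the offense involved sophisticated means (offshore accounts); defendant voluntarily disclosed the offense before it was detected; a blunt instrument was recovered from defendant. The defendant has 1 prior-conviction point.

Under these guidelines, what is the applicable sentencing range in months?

49-60 months

Base offense level for identity theft: 13.
S2 does not apply.
S3 applies: 13 − 1 = 12.
S4 applies: 12 + 2 = 14.
S5 applies: 14 + 3 = 17.
S6 applies (level before this adjustment is 17 ≥ 8, so +2): 17 + 2 = 19.
S7 does not apply.
S8 applies: 19 − 1 = 18.
Final offense level: 18.
Criminal history: 1 prior point → Category Minimal (0-2).
Level 18 falls in the 15-21 band.
Grid: Level 15-21 × Category Minimal = 49-60 months.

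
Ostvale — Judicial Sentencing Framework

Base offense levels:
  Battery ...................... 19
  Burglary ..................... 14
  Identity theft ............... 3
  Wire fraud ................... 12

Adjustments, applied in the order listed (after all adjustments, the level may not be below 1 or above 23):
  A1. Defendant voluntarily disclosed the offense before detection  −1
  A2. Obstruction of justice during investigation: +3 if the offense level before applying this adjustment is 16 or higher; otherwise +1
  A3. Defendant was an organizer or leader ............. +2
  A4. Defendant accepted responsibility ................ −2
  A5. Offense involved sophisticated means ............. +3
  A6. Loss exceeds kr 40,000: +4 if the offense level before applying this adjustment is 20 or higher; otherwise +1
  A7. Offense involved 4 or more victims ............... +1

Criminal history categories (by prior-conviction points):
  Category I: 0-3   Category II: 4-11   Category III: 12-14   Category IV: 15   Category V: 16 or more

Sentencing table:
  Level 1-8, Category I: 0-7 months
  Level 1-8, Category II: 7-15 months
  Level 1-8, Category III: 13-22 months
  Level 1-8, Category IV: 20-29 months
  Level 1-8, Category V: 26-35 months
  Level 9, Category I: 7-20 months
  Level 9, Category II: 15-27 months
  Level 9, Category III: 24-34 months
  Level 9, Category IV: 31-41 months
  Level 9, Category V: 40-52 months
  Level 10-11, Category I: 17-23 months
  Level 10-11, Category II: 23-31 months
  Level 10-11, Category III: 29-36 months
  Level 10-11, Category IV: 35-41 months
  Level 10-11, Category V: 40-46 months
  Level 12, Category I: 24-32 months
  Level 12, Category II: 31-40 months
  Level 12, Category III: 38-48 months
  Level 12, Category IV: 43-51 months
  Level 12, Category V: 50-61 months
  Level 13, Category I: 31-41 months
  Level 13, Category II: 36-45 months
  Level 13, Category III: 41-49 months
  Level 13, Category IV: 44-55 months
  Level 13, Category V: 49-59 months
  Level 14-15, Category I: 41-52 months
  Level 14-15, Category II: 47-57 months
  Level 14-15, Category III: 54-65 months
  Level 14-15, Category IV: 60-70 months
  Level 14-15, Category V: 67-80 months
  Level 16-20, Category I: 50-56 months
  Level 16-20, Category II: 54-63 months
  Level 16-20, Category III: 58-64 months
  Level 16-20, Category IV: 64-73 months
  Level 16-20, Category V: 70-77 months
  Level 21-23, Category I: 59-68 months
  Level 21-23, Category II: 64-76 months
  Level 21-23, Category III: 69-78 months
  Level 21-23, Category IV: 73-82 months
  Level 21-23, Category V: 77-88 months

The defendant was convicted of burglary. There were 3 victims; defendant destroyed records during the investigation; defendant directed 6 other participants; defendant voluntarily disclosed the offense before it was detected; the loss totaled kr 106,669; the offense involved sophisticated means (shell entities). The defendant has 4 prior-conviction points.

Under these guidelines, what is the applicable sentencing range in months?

Base offense level for burglary: 14.
A1 applies: 14 − 1 = 13.
A2 applies (level before this adjustment is 13 < 16, so +1): 13 + 1 = 14.
A3 applies: 14 + 2 = 16.
A5 applies: 16 + 3 = 19.
A6 applies (level before this adjustment is 19 < 20, so +1): 19 + 1 = 20.
Final offense level: 20.
Criminal history: 4 prior points → Category II (4-11).
Level 20 falls in the 16-20 band.
Grid: Level 16-20 × Category II = 54-63 months.

54-63 months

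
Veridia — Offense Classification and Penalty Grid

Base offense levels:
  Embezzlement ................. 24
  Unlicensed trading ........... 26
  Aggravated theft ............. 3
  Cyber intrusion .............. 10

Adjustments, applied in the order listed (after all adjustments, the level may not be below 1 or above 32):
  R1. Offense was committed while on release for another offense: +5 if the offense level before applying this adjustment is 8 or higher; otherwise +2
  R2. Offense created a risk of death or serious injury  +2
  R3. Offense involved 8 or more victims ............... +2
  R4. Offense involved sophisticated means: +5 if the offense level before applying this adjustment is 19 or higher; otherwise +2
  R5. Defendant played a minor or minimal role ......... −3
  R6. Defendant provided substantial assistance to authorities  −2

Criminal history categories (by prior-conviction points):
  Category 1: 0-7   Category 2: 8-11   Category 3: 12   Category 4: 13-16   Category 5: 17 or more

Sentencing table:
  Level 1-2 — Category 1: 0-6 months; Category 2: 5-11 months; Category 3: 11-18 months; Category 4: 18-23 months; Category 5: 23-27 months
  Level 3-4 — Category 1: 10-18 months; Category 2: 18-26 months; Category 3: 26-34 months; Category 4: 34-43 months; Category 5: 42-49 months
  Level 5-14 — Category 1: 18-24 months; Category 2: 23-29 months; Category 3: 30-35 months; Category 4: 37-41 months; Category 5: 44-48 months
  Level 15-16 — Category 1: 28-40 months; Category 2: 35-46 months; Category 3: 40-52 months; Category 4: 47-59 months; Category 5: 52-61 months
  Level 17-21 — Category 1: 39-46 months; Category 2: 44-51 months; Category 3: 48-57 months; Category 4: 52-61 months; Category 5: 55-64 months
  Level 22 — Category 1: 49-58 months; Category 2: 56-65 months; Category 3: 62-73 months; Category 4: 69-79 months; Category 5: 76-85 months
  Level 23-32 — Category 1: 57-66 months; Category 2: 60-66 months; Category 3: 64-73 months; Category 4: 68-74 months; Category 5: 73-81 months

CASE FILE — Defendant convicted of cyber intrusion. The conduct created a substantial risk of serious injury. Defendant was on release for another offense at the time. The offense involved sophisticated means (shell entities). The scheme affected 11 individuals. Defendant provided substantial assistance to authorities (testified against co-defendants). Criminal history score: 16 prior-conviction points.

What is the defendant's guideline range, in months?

Base offense level for cyber intrusion: 10.
R1 applies (level before this adjustment is 10 ≥ 8, so +5): 10 + 5 = 15.
R2 applies: 15 + 2 = 17.
R3 applies: 17 + 2 = 19.
R4 applies (level before this adjustment is 19 ≥ 19, so +5): 19 + 5 = 24.
R5 does not apply.
R6 applies: 24 − 2 = 22.
Final offense level: 22.
Criminal history: 16 prior points → Category 4 (13-16).
Level 22 falls in the 22 band.
Grid: Level 22 × Category 4 = 69-79 months.

69-79 months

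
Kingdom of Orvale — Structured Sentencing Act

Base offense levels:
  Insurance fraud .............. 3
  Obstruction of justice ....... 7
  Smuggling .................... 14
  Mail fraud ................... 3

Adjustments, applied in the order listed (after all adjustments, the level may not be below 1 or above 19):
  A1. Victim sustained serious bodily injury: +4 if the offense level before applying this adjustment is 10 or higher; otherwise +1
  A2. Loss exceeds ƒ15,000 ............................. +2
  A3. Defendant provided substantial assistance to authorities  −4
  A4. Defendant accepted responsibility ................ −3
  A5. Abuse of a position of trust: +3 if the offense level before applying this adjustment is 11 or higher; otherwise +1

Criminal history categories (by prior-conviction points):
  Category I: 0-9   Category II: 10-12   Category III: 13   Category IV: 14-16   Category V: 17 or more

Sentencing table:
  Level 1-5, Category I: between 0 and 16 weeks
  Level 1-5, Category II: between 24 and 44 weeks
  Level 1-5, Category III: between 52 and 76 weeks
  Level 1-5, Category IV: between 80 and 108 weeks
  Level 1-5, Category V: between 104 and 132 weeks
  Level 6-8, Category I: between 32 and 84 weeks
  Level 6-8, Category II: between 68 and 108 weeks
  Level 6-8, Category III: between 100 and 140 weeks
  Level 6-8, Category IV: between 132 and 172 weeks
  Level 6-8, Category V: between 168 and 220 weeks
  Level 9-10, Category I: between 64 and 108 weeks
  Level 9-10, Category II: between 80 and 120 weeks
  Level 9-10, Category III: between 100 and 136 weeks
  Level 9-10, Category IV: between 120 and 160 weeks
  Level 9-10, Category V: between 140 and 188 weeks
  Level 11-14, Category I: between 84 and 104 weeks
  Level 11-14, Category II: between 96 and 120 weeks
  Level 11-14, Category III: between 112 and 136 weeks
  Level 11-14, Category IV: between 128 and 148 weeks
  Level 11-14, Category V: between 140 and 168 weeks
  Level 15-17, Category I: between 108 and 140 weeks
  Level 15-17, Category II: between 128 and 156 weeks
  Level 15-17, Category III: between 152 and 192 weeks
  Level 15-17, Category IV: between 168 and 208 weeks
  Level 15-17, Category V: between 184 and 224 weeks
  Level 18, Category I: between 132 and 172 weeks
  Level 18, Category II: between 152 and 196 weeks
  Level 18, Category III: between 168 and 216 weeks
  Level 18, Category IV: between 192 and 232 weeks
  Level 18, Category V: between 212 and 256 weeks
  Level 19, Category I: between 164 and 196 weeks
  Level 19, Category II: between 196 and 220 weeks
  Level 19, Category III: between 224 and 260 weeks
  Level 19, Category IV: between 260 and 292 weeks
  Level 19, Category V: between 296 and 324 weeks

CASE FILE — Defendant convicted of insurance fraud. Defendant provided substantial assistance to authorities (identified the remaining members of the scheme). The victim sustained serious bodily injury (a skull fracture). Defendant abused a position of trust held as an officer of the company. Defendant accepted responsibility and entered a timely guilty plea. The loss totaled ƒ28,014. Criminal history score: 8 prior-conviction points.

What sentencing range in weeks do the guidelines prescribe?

Base offense level for insurance fraud: 3.
A1 applies (level before this adjustment is 3 < 10, so +1): 3 + 1 = 4.
A2 applies: 4 + 2 = 6.
A3 applies: 6 − 4 = 2.
A4 applies: 2 − 3 = -1.
A5 applies (level before this adjustment is -1 < 11, so +1): -1 + 1 = 0.
Level 0 is below the minimum of 1; floored at 1.
Final offense level: 1.
Criminal history: 8 prior points → Category I (0-9).
Level 1 falls in the 1-5 band.
Grid: Level 1-5 × Category I = 0-16 weeks.

0-16 weeks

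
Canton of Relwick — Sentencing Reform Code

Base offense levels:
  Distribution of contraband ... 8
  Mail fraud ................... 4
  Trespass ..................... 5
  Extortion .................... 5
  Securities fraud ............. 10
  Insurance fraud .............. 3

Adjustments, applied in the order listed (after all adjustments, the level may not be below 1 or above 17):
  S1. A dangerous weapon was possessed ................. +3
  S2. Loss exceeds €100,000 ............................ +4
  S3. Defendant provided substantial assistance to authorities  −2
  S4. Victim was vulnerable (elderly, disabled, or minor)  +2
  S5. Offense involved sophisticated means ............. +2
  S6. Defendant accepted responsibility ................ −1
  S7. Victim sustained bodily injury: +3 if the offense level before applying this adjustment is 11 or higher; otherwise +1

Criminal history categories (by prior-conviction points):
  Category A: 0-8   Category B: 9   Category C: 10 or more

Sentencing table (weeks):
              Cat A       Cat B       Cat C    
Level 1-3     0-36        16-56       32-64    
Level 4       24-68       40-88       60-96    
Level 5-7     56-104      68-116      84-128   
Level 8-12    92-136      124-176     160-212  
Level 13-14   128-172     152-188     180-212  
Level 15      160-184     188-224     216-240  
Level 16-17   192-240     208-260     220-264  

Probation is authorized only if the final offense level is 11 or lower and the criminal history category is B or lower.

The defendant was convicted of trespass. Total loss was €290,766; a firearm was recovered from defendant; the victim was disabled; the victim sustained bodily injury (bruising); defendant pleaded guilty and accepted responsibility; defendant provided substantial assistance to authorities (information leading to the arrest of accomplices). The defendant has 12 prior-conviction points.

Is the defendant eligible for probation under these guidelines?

Base offense level for trespass: 5.
S1 applies: 5 + 3 = 8.
S2 applies: 8 + 4 = 12.
S3 applies: 12 − 2 = 10.
S4 applies: 10 + 2 = 12.
S6 applies: 12 − 1 = 11.
S7 applies (level before this adjustment is 11 ≥ 11, so +3): 11 + 3 = 14.
Final offense level: 14.
Criminal history: 12 prior points → Category C (10+).
Level 14 falls in the 13-14 band.
Grid: Level 13-14 × Category C = 180-212 weeks.
Probation check: level 14 > 11 and category C > B → not eligible.

No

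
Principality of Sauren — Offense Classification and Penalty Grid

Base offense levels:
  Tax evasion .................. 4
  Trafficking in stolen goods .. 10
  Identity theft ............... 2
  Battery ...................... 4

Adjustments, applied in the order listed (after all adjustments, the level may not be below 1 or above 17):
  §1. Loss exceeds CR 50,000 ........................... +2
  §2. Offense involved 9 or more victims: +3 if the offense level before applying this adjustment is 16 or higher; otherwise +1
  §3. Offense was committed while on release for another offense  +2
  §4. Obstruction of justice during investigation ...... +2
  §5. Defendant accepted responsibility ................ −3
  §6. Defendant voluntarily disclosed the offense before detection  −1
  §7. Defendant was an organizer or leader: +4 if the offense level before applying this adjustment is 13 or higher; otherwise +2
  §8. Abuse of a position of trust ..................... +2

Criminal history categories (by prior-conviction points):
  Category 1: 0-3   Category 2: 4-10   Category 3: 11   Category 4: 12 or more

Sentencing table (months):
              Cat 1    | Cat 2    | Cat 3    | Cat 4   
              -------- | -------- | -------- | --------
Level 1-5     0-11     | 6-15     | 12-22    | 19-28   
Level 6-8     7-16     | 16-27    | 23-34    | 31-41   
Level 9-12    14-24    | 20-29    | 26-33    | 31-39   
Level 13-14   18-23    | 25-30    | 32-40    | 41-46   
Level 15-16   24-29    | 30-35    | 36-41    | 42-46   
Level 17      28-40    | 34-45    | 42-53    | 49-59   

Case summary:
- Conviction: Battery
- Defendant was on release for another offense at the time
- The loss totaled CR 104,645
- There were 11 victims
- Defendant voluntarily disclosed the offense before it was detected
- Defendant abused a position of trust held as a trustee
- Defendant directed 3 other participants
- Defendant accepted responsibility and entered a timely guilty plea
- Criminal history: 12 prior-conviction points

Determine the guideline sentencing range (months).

Base offense level for battery: 4.
§1 applies: 4 + 2 = 6.
§2 applies (level before this adjustment is 6 < 16, so +1): 6 + 1 = 7.
§3 applies: 7 + 2 = 9.
§5 applies: 9 − 3 = 6.
§6 applies: 6 − 1 = 5.
§7 applies (level before this adjustment is 5 < 13, so +2): 5 + 2 = 7.
§8 applies: 7 + 2 = 9.
Final offense level: 9.
Criminal history: 12 prior points → Category 4 (12+).
Level 9 falls in the 9-12 band.
Grid: Level 9-12 × Category 4 = 31-39 months.

31-39 months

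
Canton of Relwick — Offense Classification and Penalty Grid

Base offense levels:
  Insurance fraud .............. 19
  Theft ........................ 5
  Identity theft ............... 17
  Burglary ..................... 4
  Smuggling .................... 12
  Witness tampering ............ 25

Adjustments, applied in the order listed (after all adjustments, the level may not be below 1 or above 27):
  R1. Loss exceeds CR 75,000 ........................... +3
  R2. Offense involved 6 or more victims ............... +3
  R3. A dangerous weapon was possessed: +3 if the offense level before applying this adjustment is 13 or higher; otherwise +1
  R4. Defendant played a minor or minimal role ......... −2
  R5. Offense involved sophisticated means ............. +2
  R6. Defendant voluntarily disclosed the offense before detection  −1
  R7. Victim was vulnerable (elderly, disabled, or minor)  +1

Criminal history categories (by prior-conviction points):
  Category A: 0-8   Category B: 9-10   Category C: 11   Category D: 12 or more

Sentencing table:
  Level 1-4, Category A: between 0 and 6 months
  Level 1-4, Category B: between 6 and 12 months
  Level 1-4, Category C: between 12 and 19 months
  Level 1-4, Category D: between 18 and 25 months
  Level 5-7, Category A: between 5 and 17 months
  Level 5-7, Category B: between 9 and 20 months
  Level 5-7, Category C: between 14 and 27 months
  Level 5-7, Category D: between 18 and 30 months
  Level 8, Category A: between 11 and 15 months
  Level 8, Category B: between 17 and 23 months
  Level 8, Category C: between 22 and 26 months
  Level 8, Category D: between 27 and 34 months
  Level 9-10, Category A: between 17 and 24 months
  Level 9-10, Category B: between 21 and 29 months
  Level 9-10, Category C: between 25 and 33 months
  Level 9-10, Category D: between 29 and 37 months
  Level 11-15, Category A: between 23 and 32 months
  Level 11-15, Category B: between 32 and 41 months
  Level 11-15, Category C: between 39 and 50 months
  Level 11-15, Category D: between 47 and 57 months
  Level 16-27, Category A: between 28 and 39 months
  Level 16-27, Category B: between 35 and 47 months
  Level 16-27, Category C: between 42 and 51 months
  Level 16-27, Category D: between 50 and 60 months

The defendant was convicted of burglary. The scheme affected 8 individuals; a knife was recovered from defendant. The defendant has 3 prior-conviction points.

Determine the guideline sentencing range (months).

11-15 months

Base offense level for burglary: 4.
R1 does not apply.
R2 applies: 4 + 3 = 7.
R3 applies (level before this adjustment is 7 < 13, so +1): 7 + 1 = 8.
R4 does not apply.
Final offense level: 8.
Criminal history: 3 prior points → Category A (0-8).
Level 8 falls in the 8 band.
Grid: Level 8 × Category A = 11-15 months.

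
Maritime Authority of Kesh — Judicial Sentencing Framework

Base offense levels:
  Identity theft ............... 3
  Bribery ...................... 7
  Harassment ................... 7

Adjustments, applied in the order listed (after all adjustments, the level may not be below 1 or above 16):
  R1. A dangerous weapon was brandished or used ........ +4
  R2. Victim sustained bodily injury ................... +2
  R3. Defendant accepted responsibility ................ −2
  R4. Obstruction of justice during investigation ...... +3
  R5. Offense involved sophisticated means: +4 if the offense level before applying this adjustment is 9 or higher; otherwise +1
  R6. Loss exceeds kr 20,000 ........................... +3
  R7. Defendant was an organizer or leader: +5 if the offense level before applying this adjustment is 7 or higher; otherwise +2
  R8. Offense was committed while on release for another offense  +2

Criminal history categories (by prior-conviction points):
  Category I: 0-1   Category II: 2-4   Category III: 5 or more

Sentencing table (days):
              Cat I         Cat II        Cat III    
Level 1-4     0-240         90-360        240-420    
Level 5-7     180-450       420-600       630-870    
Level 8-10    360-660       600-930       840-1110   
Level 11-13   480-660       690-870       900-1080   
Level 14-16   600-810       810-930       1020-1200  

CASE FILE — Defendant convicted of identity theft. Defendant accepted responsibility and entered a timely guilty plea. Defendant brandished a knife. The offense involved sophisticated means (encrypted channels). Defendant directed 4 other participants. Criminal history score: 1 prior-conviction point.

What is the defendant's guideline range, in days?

Base offense level for identity theft: 3.
R1 applies: 3 + 4 = 7.
R2 does not apply.
R3 applies: 7 − 2 = 5.
R5 applies (level before this adjustment is 5 < 9, so +1): 5 + 1 = 6.
R6 does not apply.
R7 applies (level before this adjustment is 6 < 7, so +2): 6 + 2 = 8.
R8 does not apply.
Final offense level: 8.
Criminal history: 1 prior point → Category I (0-1).
Level 8 falls in the 8-10 band.
Grid: Level 8-10 × Category I = 360-660 days.

360-660 days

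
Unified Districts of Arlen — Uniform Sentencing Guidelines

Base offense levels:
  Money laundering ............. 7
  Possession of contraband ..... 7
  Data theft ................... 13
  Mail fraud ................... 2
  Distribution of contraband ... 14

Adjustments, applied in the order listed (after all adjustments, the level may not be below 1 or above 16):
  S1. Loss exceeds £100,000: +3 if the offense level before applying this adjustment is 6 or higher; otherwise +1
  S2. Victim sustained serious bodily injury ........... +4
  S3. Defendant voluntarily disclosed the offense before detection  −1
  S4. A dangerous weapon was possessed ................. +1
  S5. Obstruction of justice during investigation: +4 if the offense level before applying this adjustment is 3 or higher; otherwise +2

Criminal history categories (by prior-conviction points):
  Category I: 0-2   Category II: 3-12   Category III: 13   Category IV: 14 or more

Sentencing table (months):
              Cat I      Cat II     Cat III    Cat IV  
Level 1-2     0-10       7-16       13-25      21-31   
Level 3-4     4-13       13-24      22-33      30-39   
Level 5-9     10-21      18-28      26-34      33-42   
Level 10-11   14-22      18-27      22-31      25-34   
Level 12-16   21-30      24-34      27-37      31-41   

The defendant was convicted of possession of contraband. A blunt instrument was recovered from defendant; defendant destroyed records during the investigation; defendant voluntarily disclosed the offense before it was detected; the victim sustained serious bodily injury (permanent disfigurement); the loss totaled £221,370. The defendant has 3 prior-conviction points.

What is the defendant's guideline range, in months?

24-34 months

Base offense level for possession of contraband: 7.
S1 applies (level before this adjustment is 7 ≥ 6, so +3): 7 + 3 = 10.
S2 applies: 10 + 4 = 14.
S3 applies: 14 − 1 = 13.
S4 applies: 13 + 1 = 14.
S5 applies (level before this adjustment is 14 ≥ 3, so +4): 14 + 4 = 18.
Level 18 exceeds the maximum of 16; capped at 16.
Final offense level: 16.
Criminal history: 3 prior points → Category II (3-12).
Level 16 falls in the 12-16 band.
Grid: Level 12-16 × Category II = 24-34 months.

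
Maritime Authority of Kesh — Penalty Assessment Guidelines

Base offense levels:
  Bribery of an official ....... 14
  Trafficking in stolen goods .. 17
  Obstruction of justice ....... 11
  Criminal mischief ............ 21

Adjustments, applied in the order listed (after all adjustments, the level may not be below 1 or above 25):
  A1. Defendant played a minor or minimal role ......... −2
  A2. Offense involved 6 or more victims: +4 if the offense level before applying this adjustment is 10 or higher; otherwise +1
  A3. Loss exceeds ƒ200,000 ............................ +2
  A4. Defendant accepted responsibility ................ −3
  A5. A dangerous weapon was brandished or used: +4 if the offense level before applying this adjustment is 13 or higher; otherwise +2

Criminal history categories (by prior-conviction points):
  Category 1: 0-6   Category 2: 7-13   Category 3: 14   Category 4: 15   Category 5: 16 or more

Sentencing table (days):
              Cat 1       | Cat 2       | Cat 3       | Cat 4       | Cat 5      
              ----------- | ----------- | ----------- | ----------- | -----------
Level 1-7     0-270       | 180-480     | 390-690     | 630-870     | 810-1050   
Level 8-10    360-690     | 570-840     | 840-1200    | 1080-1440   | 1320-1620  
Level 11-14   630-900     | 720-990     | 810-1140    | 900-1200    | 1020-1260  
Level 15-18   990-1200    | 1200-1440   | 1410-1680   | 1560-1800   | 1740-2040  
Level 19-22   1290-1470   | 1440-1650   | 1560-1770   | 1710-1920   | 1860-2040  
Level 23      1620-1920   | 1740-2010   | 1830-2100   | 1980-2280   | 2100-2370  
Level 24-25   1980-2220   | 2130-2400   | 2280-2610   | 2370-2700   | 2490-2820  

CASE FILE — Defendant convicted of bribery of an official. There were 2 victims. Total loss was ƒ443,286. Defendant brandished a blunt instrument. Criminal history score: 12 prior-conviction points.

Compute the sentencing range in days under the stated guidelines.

Base offense level for bribery of an official: 14.
A1 does not apply.
A2 does not apply.
A3 applies: 14 + 2 = 16.
A5 applies (level before this adjustment is 16 ≥ 13, so +4): 16 + 4 = 20.
Final offense level: 20.
Criminal history: 12 prior points → Category 2 (7-13).
Level 20 falls in the 19-22 band.
Grid: Level 19-22 × Category 2 = 1440-1650 days.

1440-1650 days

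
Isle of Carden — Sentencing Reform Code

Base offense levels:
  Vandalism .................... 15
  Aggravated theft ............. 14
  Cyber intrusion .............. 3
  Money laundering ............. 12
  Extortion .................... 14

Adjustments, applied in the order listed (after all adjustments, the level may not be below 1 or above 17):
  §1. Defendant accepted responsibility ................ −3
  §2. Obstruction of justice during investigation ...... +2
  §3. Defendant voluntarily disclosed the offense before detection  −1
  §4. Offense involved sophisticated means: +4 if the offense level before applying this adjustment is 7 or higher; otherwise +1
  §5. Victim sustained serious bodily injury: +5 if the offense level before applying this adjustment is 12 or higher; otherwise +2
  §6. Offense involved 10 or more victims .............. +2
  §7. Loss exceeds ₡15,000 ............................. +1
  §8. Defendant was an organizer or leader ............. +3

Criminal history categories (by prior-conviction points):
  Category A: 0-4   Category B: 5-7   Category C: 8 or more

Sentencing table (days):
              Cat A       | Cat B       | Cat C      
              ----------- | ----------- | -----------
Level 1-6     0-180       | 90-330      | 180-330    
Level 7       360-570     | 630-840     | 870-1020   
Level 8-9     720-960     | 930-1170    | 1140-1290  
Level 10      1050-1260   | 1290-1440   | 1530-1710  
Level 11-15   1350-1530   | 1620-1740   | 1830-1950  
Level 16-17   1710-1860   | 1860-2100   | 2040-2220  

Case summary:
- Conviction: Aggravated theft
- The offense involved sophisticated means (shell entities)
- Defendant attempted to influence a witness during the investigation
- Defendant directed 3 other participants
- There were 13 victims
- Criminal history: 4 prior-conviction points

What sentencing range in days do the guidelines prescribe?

Base offense level for aggravated theft: 14.
§2 applies: 14 + 2 = 16.
§3 does not apply.
§4 applies (level before this adjustment is 16 ≥ 7, so +4): 16 + 4 = 20.
§6 applies: 20 + 2 = 22.
§8 applies: 22 + 3 = 25.
Level 25 exceeds the maximum of 17; capped at 17.
Final offense level: 17.
Criminal history: 4 prior points → Category A (0-4).
Level 17 falls in the 16-17 band.
Grid: Level 16-17 × Category A = 1710-1860 days.

1710-1860 days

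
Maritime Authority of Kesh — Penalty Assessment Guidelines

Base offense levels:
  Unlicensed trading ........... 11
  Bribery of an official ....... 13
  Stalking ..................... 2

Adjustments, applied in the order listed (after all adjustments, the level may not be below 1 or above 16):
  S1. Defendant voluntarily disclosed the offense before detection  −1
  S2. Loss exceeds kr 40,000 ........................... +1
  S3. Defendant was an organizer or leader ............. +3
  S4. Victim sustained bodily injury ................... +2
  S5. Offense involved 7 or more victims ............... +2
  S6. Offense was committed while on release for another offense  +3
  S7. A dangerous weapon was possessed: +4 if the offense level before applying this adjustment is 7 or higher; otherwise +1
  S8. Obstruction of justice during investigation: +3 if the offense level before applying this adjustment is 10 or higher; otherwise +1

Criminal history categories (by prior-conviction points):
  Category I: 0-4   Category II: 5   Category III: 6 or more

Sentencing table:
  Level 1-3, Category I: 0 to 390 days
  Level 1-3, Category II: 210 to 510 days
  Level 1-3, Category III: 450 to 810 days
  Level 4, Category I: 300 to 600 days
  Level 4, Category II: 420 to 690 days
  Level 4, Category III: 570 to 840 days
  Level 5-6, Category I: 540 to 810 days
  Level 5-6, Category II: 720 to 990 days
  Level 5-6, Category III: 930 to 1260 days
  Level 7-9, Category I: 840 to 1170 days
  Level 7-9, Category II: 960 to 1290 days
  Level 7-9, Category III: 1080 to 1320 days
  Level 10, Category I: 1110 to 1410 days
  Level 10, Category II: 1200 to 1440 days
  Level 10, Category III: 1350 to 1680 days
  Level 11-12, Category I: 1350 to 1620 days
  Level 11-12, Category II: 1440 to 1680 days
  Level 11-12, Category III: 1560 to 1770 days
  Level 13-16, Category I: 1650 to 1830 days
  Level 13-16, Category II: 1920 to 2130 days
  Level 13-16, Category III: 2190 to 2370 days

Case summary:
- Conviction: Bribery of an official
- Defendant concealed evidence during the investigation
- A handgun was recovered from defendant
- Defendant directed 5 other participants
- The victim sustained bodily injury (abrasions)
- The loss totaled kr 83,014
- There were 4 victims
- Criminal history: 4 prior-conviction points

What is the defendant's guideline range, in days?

Base offense level for bribery of an official: 13.
S2 applies: 13 + 1 = 14.
S3 applies: 14 + 3 = 17.
S4 applies: 17 + 2 = 19.
S6 does not apply.
S7 applies (level before this adjustment is 19 ≥ 7, so +4): 19 + 4 = 23.
S8 applies (level before this adjustment is 23 ≥ 10, so +3): 23 + 3 = 26.
Level 26 exceeds the maximum of 16; capped at 16.
Final offense level: 16.
Criminal history: 4 prior points → Category I (0-4).
Level 16 falls in the 13-16 band.
Grid: Level 13-16 × Category I = 1650-1830 days.

1650-1830 days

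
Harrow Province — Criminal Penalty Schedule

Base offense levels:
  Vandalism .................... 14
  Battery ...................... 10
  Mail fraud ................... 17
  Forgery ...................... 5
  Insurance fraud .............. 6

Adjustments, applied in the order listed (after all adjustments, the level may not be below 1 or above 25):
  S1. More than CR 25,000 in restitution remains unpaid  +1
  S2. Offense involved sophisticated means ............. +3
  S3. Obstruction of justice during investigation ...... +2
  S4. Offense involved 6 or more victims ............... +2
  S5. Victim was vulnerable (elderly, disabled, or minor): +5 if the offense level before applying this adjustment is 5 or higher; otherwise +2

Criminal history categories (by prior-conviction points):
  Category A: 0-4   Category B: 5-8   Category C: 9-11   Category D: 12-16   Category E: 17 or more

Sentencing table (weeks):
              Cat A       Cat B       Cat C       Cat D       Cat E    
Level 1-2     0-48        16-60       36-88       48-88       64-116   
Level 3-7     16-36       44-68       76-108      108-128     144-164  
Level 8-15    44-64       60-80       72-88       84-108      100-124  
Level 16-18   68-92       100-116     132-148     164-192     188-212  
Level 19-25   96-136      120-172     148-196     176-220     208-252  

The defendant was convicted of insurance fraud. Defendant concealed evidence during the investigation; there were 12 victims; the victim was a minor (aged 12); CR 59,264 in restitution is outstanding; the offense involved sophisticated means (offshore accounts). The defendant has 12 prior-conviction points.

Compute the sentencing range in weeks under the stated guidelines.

Base offense level for insurance fraud: 6.
S1 applies: 6 + 1 = 7.
S2 applies: 7 + 3 = 10.
S3 applies: 10 + 2 = 12.
S4 applies: 12 + 2 = 14.
S5 applies (level before this adjustment is 14 ≥ 5, so +5): 14 + 5 = 19.
Final offense level: 19.
Criminal history: 12 prior points → Category D (12-16).
Level 19 falls in the 19-25 band.
Grid: Level 19-25 × Category D = 176-220 weeks.

176-220 weeks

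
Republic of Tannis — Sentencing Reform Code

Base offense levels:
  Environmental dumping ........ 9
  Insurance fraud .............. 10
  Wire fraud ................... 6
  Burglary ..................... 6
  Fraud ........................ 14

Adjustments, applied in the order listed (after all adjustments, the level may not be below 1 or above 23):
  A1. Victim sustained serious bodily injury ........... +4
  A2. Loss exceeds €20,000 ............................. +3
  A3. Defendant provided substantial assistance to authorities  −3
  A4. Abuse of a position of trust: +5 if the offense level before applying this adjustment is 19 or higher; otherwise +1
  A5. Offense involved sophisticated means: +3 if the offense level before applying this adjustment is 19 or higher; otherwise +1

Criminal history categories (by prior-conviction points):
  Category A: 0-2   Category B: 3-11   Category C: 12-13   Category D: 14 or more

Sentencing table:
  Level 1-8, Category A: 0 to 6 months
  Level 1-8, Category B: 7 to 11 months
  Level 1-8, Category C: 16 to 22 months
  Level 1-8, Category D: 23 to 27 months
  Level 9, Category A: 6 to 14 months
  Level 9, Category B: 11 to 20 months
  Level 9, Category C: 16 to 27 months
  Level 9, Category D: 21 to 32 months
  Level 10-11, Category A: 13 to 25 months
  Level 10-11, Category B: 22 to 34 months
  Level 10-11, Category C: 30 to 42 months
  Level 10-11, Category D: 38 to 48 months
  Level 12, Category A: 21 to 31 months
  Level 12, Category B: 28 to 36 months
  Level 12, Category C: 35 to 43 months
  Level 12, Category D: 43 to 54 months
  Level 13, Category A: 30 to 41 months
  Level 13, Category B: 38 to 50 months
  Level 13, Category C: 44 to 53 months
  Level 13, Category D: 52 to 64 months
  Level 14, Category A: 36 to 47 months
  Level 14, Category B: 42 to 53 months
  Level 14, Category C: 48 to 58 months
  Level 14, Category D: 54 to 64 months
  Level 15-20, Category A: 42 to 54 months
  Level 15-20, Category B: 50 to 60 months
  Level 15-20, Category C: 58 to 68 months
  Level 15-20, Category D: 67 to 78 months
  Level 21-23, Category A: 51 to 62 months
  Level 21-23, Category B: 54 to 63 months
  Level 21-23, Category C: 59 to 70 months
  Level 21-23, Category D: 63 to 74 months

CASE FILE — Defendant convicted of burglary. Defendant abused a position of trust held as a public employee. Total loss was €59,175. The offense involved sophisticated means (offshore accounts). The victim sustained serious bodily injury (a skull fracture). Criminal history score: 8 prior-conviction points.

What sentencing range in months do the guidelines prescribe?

50-60 months

Base offense level for burglary: 6.
A1 applies: 6 + 4 = 10.
A2 applies: 10 + 3 = 13.
A3 does not apply.
A4 applies (level before this adjustment is 13 < 19, so +1): 13 + 1 = 14.
A5 applies (level before this adjustment is 14 < 19, so +1): 14 + 1 = 15.
Final offense level: 15.
Criminal history: 8 prior points → Category B (3-11).
Level 15 falls in the 15-20 band.
Grid: Level 15-20 × Category B = 50-60 months.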